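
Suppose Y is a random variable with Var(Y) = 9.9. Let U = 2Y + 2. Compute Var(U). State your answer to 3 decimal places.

Var(2Y + 2) = (2)²·Var(Y) = 4·9.9 = 39.6

39.600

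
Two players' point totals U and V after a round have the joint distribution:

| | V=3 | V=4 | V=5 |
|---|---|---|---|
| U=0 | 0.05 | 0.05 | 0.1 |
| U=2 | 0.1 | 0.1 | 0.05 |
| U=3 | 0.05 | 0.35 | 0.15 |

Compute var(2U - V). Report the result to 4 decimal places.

E[U] = 2.15,  E[V] = 4.1,  E[UV] = 8.8
var(U) = 5.95 − (2.15)² = 1.3275;  var(V) = 17.3 − (4.1)² = 0.49
Cov(U,V) = 8.8 − (2.15)(4.1) = -0.015
var(2U - V) = (2)²·1.3275 + (-1)²·0.49 + 2·(2)·(-1)·-0.015 = 5.86

5.8600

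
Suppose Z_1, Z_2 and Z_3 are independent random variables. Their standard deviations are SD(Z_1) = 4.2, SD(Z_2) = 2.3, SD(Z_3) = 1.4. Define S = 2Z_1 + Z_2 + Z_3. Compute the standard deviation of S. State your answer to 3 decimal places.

V(Z_1) = 17.64, V(Z_2) = 5.29, V(Z_3) = 1.96
By independence, V(S) = (2)²V(Z_1) + (1)²V(Z_2) + (1)²V(Z_3)
= (2)²·17.64 + (1)²·5.29 + (1)²·1.96 = 77.81
SD(S) = √77.81 ≈ 8.821

8.821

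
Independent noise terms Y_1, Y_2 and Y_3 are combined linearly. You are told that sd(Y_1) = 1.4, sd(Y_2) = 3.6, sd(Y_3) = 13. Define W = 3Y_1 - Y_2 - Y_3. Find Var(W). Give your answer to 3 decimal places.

199.600

Var(Y_1) = 1.96, Var(Y_2) = 12.96, Var(Y_3) = 169
By independence, Var(W) = (3)²Var(Y_1) + (-1)²Var(Y_2) + (-1)²Var(Y_3)
= (3)²·1.96 + (-1)²·12.96 + (-1)²·169 = 199.6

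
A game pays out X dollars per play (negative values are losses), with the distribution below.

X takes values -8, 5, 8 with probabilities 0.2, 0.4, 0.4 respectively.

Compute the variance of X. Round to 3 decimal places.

E[X] = (-8)(0.2) + (5)(0.4) + (8)(0.4) = 3.6
E[X²] = (-8)²(0.2) + (5)²(0.4) + (8)²(0.4) = 48.4
V(X) = E[X²] − (E[X])² = 48.4 − (3.6)² = 35.44

35.440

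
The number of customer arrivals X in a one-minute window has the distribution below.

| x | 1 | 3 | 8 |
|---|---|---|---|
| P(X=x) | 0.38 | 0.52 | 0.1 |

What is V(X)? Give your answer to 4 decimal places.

E[X] = (1)(0.38) + (3)(0.52) + (8)(0.1) = 2.74
E[X²] = (1)²(0.38) + (3)²(0.52) + (8)²(0.1) = 11.46
V(X) = E[X²] − (E[X])² = 11.46 − (2.74)² = 3.9524

3.9524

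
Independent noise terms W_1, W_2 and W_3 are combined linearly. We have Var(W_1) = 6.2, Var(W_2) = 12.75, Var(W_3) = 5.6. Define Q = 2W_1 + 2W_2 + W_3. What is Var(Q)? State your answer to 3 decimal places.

81.400

By independence, Var(Q) = (2)²Var(W_1) + (2)²Var(W_2) + (1)²Var(W_3)
= (2)²·6.2 + (2)²·12.75 + (1)²·5.6 = 81.4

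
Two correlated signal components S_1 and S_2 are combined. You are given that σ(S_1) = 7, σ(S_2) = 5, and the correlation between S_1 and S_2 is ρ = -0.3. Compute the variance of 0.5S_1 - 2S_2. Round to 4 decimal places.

133.2500

Var(S_1) = (7)² = 49;  Var(S_2) = (5)² = 25
Cov(S_1,S_2) = ρ·σ(S_1)·σ(S_2) = -0.3·7·5 = -10.5
Var(0.5S_1 - 2S_2) = (0.5)²·Var(S_1) + (-2)²·Var(S_2) + 2·(0.5)·(-2)·Cov(S_1,S_2)
= 0.25·49 + 4·25 + -2·-10.5 = 133.25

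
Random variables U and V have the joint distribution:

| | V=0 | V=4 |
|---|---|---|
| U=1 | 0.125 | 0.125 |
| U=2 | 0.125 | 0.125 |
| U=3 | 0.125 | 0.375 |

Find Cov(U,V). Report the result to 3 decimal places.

E[U] = 2.25,  E[V] = 2.5
E[UV] = 6
Cov(U,V) = E[UV] − E[U]E[V] = 6 − (2.25)(2.5) = 0.375

0.375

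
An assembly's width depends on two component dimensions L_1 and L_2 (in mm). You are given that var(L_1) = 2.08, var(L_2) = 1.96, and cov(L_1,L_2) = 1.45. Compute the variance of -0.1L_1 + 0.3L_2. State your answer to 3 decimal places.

var(-0.1L_1 + 0.3L_2) = (-0.1)²·var(L_1) + (0.3)²·var(L_2) + 2·(-0.1)·(0.3)·cov(L_1,L_2)
= 0.01·2.08 + 0.09·1.96 + -0.06·1.45 = 0.1102

0.110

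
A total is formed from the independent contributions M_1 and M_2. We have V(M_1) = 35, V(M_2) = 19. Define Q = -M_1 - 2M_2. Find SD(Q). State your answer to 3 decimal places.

10.536

By independence, V(Q) = (-1)²V(M_1) + (-2)²V(M_2)
= (-1)²·35 + (-2)²·19 = 111
SD(Q) = √111 ≈ 10.536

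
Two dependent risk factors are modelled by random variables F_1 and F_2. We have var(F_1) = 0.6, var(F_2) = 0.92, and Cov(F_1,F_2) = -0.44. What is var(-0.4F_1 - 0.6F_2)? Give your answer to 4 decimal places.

var(-0.4F_1 - 0.6F_2) = (-0.4)²·var(F_1) + (-0.6)²·var(F_2) + 2·(-0.4)·(-0.6)·Cov(F_1,F_2)
= 0.16·0.6 + 0.36·0.92 + 0.48·-0.44 = 0.216

0.2160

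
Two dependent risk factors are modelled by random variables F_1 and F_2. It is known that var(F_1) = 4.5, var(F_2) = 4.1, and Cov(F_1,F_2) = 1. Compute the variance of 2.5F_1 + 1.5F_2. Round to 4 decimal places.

44.8500

var(2.5F_1 + 1.5F_2) = (2.5)²·var(F_1) + (1.5)²·var(F_2) + 2·(2.5)·(1.5)·Cov(F_1,F_2)
= 6.25·4.5 + 2.25·4.1 + 7.5·1 = 44.85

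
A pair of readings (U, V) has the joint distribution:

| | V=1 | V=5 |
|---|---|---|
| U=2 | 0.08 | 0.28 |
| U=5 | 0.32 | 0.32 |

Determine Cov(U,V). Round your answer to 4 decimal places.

-0.7680

E[U] = 3.92,  E[V] = 3.4
E[UV] = 12.56
Cov(U,V) = E[UV] − E[U]E[V] = 12.56 − (3.92)(3.4) = -0.768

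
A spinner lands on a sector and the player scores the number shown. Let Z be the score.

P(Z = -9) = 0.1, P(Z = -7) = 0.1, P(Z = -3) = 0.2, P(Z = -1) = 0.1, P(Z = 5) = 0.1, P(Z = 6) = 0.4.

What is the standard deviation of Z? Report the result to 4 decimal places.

E[Z] = (-9)(0.1) + (-7)(0.1) + (-3)(0.2) + (-1)(0.1) + (5)(0.1) + (6)(0.4) = 0.6
E[Z²] = (-9)²(0.1) + (-7)²(0.1) + (-3)²(0.2) + (-1)²(0.1) + (5)²(0.1) + (6)²(0.4) = 31.8
Var(Z) = E[Z²] − (E[Z])² = 31.8 − (0.6)² = 31.44
SD(Z) = √31.44 ≈ 5.6071

5.6071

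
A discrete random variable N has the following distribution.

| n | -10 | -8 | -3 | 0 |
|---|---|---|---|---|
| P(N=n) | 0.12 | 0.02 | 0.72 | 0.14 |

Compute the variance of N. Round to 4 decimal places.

7.3696

E[N] = (-10)(0.12) + (-8)(0.02) + (-3)(0.72) + (0)(0.14) = -3.52
E[N²] = (-10)²(0.12) + (-8)²(0.02) + (-3)²(0.72) + (0)²(0.14) = 19.76
Var(N) = E[N²] − (E[N])² = 19.76 − (-3.52)² = 7.3696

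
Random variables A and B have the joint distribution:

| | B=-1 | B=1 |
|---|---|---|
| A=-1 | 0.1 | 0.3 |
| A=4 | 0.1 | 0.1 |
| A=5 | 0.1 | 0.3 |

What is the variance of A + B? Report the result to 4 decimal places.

E[A] = 2.4,  E[B] = 0.4,  E[AB] = 0.8
Var(A) = 13.6 − (2.4)² = 7.84;  Var(B) = 1 − (0.4)² = 0.84
cov(A,B) = 0.8 − (2.4)(0.4) = -0.16
Var(A + B) = (1)²·7.84 + (1)²·0.84 + 2·(1)·(1)·-0.16 = 8.36

8.3600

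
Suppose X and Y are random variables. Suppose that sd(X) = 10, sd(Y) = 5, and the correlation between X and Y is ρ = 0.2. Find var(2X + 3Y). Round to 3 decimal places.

var(X) = (10)² = 100;  var(Y) = (5)² = 25
cov(X,Y) = ρ·sd(X)·sd(Y) = 0.2·10·5 = 10
var(2X + 3Y) = (2)²·var(X) + (3)²·var(Y) + 2·(2)·(3)·cov(X,Y)
= 4·100 + 9·25 + 12·10 = 745

745.000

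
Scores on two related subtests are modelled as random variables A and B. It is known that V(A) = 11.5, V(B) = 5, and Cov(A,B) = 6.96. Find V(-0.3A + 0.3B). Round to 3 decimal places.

0.232

V(-0.3A + 0.3B) = (-0.3)²·V(A) + (0.3)²·V(B) + 2·(-0.3)·(0.3)·Cov(A,B)
= 0.09·11.5 + 0.09·5 + -0.18·6.96 = 0.2322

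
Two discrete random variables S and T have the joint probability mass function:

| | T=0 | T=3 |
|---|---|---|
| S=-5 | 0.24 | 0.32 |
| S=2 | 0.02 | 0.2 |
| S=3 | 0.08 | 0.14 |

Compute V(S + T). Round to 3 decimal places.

E[S] = -1.7,  E[T] = 1.98,  E[ST] = -2.34
V(S) = 16.86 − (-1.7)² = 13.97;  V(T) = 5.94 − (1.98)² = 2.0196
Cov(S,T) = -2.34 − (-1.7)(1.98) = 1.026
V(S + T) = (1)²·13.97 + (1)²·2.0196 + 2·(1)·(1)·1.026 = 18.0416

18.042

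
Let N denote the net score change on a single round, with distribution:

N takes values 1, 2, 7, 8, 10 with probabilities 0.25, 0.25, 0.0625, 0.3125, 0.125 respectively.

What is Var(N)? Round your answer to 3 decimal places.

12.434

E[N] = (1)(0.25) + (2)(0.25) + (7)(0.0625) + (8)(0.3125) + (10)(0.125) = 4.9375
E[N²] = (1)²(0.25) + (2)²(0.25) + (7)²(0.0625) + (8)²(0.3125) + (10)²(0.125) = 36.8125
Var(N) = E[N²] − (E[N])² = 36.8125 − (4.9375)² = 12.43359375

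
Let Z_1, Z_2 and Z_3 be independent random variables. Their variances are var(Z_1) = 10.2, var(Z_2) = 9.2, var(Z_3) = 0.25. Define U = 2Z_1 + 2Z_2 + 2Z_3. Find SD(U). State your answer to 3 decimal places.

By independence, var(U) = (2)²var(Z_1) + (2)²var(Z_2) + (2)²var(Z_3)
= (2)²·10.2 + (2)²·9.2 + (2)²·0.25 = 78.6
SD(U) = √78.6 ≈ 8.866

8.866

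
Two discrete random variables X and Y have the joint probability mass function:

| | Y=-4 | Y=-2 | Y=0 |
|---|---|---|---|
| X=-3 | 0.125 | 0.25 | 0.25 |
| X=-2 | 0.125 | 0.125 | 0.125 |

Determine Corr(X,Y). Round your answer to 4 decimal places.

-0.1240

E[X] = -2.625,  E[Y] = -1.75
E[XY] = 4.5
Cov(X,Y) = E[XY] − E[X]E[Y] = 4.5 − (-2.625)(-1.75) = -0.09375
Var(X) = 0.234375,  Var(Y) = 2.4375
ρ = -0.09375 / √(0.234375·2.4375) ≈ -0.1240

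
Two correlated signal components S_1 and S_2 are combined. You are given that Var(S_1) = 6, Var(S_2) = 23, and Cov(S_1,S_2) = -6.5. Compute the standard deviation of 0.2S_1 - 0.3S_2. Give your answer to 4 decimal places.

Var(0.2S_1 - 0.3S_2) = (0.2)²·Var(S_1) + (-0.3)²·Var(S_2) + 2·(0.2)·(-0.3)·Cov(S_1,S_2)
= 0.04·6 + 0.09·23 + -0.12·-6.5 = 3.09
SD(0.2S_1 - 0.3S_2) = √3.09 ≈ 1.7578

1.7578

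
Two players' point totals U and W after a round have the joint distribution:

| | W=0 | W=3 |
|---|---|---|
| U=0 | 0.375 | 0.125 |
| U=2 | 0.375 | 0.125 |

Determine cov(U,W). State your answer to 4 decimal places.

0.0000

E[U] = 1,  E[W] = 0.75
E[UW] = 0.75
cov(U,W) = E[UW] − E[U]E[W] = 0.75 − (1)(0.75) = 0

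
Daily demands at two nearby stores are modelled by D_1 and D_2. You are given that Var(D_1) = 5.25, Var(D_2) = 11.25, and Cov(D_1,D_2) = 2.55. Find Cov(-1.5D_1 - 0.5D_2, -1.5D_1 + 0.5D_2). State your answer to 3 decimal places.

Cov(-1.5D_1 - 0.5D_2, -1.5D_1 + 0.5D_2) = (-1.5)(-1.5)Var(D_1) + (-0.5)(0.5)Var(D_2) + [(-1.5)(0.5) + (-0.5)(-1.5)]Cov(D_1,D_2)
= 2.25·5.25 + -0.25·11.25 + 0·2.55 = 9

9.000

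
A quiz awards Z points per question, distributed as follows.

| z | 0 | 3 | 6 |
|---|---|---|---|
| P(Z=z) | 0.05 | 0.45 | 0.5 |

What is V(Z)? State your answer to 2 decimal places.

3.13

E[Z] = (0)(0.05) + (3)(0.45) + (6)(0.5) = 4.35
E[Z²] = (0)²(0.05) + (3)²(0.45) + (6)²(0.5) = 22.05
V(Z) = E[Z²] − (E[Z])² = 22.05 − (4.35)² = 3.1275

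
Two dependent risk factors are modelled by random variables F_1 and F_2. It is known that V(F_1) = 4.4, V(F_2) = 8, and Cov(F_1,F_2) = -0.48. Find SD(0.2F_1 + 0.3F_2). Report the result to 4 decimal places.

0.9156

V(0.2F_1 + 0.3F_2) = (0.2)²·V(F_1) + (0.3)²·V(F_2) + 2·(0.2)·(0.3)·Cov(F_1,F_2)
= 0.04·4.4 + 0.09·8 + 0.12·-0.48 = 0.8384
SD(0.2F_1 + 0.3F_2) = √0.8384 ≈ 0.9156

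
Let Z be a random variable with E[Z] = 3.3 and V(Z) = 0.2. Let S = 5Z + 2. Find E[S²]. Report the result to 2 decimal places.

347.25

E[5Z + 2] = 5·3.3 + 2 = 18.5
V(5Z + 2) = (5)²·0.2 = 5
E[S²] = V(S) + (E[S])² = 5 + (18.5)² = 347.25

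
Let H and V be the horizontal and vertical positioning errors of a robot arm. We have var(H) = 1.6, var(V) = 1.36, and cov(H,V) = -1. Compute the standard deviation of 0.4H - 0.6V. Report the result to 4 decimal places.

1.1071

var(0.4H - 0.6V) = (0.4)²·var(H) + (-0.6)²·var(V) + 2·(0.4)·(-0.6)·cov(H,V)
= 0.16·1.6 + 0.36·1.36 + -0.48·-1 = 1.2256
σ(0.4H - 0.6V) = √1.2256 ≈ 1.1071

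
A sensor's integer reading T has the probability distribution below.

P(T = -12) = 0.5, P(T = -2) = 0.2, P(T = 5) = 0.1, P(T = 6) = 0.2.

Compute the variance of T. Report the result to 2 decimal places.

E[T] = (-12)(0.5) + (-2)(0.2) + (5)(0.1) + (6)(0.2) = -4.7
E[T²] = (-12)²(0.5) + (-2)²(0.2) + (5)²(0.1) + (6)²(0.2) = 82.5
Var(T) = E[T²] − (E[T])² = 82.5 − (-4.7)² = 60.41

60.41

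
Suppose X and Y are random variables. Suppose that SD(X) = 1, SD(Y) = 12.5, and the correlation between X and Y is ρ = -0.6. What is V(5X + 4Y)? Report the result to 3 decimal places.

2225.000

V(X) = (1)² = 1;  V(Y) = (12.5)² = 156.25
Cov(X,Y) = ρ·SD(X)·SD(Y) = -0.6·1·12.5 = -7.5
V(5X + 4Y) = (5)²·V(X) + (4)²·V(Y) + 2·(5)·(4)·Cov(X,Y)
= 25·1 + 16·156.25 + 40·-7.5 = 2225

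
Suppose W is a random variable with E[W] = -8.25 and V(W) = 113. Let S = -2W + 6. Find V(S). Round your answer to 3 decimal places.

V(-2W + 6) = (-2)²·V(W) = 4·113 = 452

452.000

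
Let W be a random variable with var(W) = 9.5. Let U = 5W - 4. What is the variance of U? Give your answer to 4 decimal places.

var(5W - 4) = (5)²·var(W) = 25·9.5 = 237.5

237.5000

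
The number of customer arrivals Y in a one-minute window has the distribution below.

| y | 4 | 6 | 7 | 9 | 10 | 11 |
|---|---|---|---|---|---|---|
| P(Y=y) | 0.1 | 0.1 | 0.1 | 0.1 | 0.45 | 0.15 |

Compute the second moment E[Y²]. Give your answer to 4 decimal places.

81.3500

E[Y²] = (4)²(0.1) + (6)²(0.1) + (7)²(0.1) + (9)²(0.1) + (10)²(0.45) + (11)²(0.15) = 81.35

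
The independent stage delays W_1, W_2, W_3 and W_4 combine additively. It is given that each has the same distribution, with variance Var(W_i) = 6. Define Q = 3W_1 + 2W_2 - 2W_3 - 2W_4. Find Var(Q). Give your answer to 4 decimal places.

126.0000

By independence, Var(Q) = (3)²Var(W_1) + (2)²Var(W_2) + (-2)²Var(W_3) + (-2)²Var(W_4)
= (3)²·6 + (2)²·6 + (-2)²·6 + (-2)²·6 = 126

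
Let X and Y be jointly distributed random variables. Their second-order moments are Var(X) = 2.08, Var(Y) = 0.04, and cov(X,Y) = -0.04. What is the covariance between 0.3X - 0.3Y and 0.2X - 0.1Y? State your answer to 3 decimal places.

cov(0.3X - 0.3Y, 0.2X - 0.1Y) = (0.3)(0.2)Var(X) + (-0.3)(-0.1)Var(Y) + [(0.3)(-0.1) + (-0.3)(0.2)]cov(X,Y)
= 0.06·2.08 + 0.03·0.04 + -0.09·-0.04 = 0.1296

0.130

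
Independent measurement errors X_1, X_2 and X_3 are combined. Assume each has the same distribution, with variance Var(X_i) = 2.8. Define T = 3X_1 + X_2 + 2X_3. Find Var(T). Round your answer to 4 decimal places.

39.2000

By independence, Var(T) = (3)²Var(X_1) + (1)²Var(X_2) + (2)²Var(X_3)
= (3)²·2.8 + (1)²·2.8 + (2)²·2.8 = 39.2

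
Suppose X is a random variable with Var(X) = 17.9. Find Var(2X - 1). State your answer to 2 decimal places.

Var(2X - 1) = (2)²·Var(X) = 4·17.9 = 71.6

71.60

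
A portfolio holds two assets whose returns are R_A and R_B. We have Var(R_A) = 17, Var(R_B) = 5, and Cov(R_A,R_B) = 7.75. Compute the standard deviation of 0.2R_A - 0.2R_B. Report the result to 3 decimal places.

0.510

Var(0.2R_A - 0.2R_B) = (0.2)²·Var(R_A) + (-0.2)²·Var(R_B) + 2·(0.2)·(-0.2)·Cov(R_A,R_B)
= 0.04·17 + 0.04·5 + -0.08·7.75 = 0.26
SD(0.2R_A - 0.2R_B) = √0.26 ≈ 0.510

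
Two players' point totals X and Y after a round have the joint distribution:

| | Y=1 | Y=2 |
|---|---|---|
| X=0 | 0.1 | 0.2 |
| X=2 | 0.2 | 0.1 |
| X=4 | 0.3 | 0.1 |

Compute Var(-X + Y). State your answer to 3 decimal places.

E[X] = 2.2,  E[Y] = 1.4,  E[XY] = 2.8
Var(X) = 7.6 − (2.2)² = 2.76;  Var(Y) = 2.2 − (1.4)² = 0.24
Cov(X,Y) = 2.8 − (2.2)(1.4) = -0.28
Var(-X + Y) = (-1)²·2.76 + (1)²·0.24 + 2·(-1)·(1)·-0.28 = 3.56

3.560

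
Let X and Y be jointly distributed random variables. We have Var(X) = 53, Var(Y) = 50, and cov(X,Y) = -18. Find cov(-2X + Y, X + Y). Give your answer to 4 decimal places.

cov(-2X + Y, X + Y) = (-2)(1)Var(X) + (1)(1)Var(Y) + [(-2)(1) + (1)(1)]cov(X,Y)
= -2·53 + 1·50 + -1·-18 = -38

-38.0000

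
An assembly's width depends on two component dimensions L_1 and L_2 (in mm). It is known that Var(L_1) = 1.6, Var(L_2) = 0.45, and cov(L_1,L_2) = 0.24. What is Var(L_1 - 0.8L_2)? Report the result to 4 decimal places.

Var(L_1 - 0.8L_2) = (1)²·Var(L_1) + (-0.8)²·Var(L_2) + 2·(1)·(-0.8)·cov(L_1,L_2)
= 1·1.6 + 0.64·0.45 + -1.6·0.24 = 1.504

1.5040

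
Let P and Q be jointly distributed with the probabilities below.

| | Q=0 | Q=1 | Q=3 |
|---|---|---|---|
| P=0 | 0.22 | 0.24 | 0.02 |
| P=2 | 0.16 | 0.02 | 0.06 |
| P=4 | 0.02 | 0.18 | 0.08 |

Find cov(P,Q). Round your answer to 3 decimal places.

E[P] = 1.6,  E[Q] = 0.92
E[PQ] = 2.08
cov(P,Q) = E[PQ] − E[P]E[Q] = 2.08 − (1.6)(0.92) = 0.608

0.608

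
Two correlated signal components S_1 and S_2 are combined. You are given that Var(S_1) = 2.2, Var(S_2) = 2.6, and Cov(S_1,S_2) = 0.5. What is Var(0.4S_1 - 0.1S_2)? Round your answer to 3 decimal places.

Var(0.4S_1 - 0.1S_2) = (0.4)²·Var(S_1) + (-0.1)²·Var(S_2) + 2·(0.4)·(-0.1)·Cov(S_1,S_2)
= 0.16·2.2 + 0.01·2.6 + -0.08·0.5 = 0.338

0.338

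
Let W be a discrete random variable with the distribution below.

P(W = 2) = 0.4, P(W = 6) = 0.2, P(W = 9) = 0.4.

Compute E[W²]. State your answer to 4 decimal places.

E[W²] = (2)²(0.4) + (6)²(0.2) + (9)²(0.4) = 41.2

41.2000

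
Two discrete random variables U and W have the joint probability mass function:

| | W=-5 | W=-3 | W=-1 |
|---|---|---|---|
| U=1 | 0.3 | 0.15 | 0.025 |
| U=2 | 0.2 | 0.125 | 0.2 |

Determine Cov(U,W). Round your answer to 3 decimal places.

E[U] = 1.525,  E[W] = -3.55
E[UW] = -5.125
Cov(U,W) = E[UW] − E[U]E[W] = -5.125 − (1.525)(-3.55) = 0.28875

0.289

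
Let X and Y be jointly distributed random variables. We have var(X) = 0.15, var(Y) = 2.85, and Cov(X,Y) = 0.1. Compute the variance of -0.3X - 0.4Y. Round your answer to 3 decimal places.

var(-0.3X - 0.4Y) = (-0.3)²·var(X) + (-0.4)²·var(Y) + 2·(-0.3)·(-0.4)·Cov(X,Y)
= 0.09·0.15 + 0.16·2.85 + 0.24·0.1 = 0.4935

0.494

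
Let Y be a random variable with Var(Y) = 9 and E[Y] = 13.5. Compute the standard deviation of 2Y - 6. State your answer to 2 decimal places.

Var(2Y - 6) = (2)²·9 = 36
sd(2Y - 6) = √36 ≈ 6.00

6.00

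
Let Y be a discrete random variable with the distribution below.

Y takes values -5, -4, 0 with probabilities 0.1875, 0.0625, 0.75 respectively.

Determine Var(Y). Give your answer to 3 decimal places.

4.277

E[Y] = (-5)(0.1875) + (-4)(0.0625) + (0)(0.75) = -1.1875
E[Y²] = (-5)²(0.1875) + (-4)²(0.0625) + (0)²(0.75) = 5.6875
Var(Y) = E[Y²] − (E[Y])² = 5.6875 − (-1.1875)² = 4.27734375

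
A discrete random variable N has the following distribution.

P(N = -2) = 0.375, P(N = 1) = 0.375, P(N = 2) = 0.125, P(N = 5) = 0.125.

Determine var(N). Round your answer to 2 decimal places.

5.25

E[N] = (-2)(0.375) + (1)(0.375) + (2)(0.125) + (5)(0.125) = 0.5
E[N²] = (-2)²(0.375) + (1)²(0.375) + (2)²(0.125) + (5)²(0.125) = 5.5
var(N) = E[N²] − (E[N])² = 5.5 − (0.5)² = 5.25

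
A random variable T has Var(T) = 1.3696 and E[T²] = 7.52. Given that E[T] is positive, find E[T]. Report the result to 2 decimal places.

2.48

(E[T])² = E[T²] − Var(T) = 7.52 − 1.3696 = 6.1504
E[T] = √6.1504 = 2.48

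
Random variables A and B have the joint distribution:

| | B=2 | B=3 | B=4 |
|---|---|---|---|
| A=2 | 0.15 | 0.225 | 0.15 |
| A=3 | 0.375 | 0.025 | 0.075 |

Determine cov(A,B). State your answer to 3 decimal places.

-0.158

E[A] = 2.475,  E[B] = 2.7
E[AB] = 6.525
cov(A,B) = E[AB] − E[A]E[B] = 6.525 − (2.475)(2.7) = -0.1575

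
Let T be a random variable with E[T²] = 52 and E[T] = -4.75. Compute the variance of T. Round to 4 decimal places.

29.4375

var(T) = 52 − (-4.75)² = 29.4375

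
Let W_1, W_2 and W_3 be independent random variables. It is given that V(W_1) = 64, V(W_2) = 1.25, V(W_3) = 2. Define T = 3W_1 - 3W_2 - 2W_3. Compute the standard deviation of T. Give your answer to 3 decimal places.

By independence, V(T) = (3)²V(W_1) + (-3)²V(W_2) + (-2)²V(W_3)
= (3)²·64 + (-3)²·1.25 + (-2)²·2 = 595.25
SD(T) = √595.25 ≈ 24.398

24.398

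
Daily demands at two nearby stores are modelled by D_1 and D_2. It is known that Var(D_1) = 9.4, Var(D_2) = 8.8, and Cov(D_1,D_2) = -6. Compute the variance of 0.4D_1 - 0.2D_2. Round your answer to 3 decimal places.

Var(0.4D_1 - 0.2D_2) = (0.4)²·Var(D_1) + (-0.2)²·Var(D_2) + 2·(0.4)·(-0.2)·Cov(D_1,D_2)
= 0.16·9.4 + 0.04·8.8 + -0.16·-6 = 2.816

2.816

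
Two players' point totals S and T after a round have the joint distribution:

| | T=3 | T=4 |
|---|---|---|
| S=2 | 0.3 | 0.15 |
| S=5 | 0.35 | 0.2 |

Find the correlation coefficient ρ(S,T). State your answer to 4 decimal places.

E[S] = 3.65,  E[T] = 3.35
E[ST] = 12.25
Cov(S,T) = E[ST] − E[S]E[T] = 12.25 − (3.65)(3.35) = 0.0225
V(S) = 2.2275,  V(T) = 0.2275
ρ = 0.0225 / √(2.2275·0.2275) ≈ 0.0316

0.0316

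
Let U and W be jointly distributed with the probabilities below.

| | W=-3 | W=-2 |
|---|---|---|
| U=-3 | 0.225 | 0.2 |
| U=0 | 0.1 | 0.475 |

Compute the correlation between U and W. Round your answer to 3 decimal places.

E[U] = -1.275,  E[W] = -2.325
E[UW] = 3.225
cov(U,W) = E[UW] − E[U]E[W] = 3.225 − (-1.275)(-2.325) = 0.260625
Var(U) = 2.199375,  Var(W) = 0.219375
ρ = 0.260625 / √(2.199375·0.219375) ≈ 0.375

0.375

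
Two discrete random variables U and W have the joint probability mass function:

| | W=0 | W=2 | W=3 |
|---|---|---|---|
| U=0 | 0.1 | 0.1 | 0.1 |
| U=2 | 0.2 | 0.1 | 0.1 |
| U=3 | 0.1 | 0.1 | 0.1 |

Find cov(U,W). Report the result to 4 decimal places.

-0.0500

E[U] = 1.7,  E[W] = 1.5
E[UW] = 2.5
cov(U,W) = E[UW] − E[U]E[W] = 2.5 − (1.7)(1.5) = -0.05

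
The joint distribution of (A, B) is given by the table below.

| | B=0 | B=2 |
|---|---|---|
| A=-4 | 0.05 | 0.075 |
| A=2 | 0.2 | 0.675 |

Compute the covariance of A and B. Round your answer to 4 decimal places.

0.2250

E[A] = 1.25,  E[B] = 1.5
E[AB] = 2.1
cov(A,B) = E[AB] − E[A]E[B] = 2.1 − (1.25)(1.5) = 0.225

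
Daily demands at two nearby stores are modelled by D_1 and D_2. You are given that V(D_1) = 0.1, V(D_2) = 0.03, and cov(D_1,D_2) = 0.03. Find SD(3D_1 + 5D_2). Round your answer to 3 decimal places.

V(3D_1 + 5D_2) = (3)²·V(D_1) + (5)²·V(D_2) + 2·(3)·(5)·cov(D_1,D_2)
= 9·0.1 + 25·0.03 + 30·0.03 = 2.55
SD(3D_1 + 5D_2) = √2.55 ≈ 1.597

1.597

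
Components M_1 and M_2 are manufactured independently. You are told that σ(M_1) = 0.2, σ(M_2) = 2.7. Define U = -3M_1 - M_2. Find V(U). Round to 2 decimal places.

V(M_1) = 0.04, V(M_2) = 7.29
By independence, V(U) = (-3)²V(M_1) + (-1)²V(M_2)
= (-3)²·0.04 + (-1)²·7.29 = 7.65

7.65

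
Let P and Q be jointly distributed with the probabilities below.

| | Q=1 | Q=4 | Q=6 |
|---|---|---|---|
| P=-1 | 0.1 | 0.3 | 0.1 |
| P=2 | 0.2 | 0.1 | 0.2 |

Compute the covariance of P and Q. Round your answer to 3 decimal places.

-0.150

E[P] = 0.5,  E[Q] = 3.7
E[PQ] = 1.7
cov(P,Q) = E[PQ] − E[P]E[Q] = 1.7 − (0.5)(3.7) = -0.15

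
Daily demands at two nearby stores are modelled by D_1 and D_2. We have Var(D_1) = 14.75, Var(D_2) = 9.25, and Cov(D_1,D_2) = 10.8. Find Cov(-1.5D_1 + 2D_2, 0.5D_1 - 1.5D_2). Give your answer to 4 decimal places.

Cov(-1.5D_1 + 2D_2, 0.5D_1 - 1.5D_2) = (-1.5)(0.5)Var(D_1) + (2)(-1.5)Var(D_2) + [(-1.5)(-1.5) + (2)(0.5)]Cov(D_1,D_2)
= -0.75·14.75 + -3·9.25 + 3.25·10.8 = -3.7125

-3.7125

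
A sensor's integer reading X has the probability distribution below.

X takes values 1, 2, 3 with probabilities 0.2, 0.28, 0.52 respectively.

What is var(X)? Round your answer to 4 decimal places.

0.6176

E[X] = (1)(0.2) + (2)(0.28) + (3)(0.52) = 2.32
E[X²] = (1)²(0.2) + (2)²(0.28) + (3)²(0.52) = 6
var(X) = E[X²] − (E[X])² = 6 − (2.32)² = 0.6176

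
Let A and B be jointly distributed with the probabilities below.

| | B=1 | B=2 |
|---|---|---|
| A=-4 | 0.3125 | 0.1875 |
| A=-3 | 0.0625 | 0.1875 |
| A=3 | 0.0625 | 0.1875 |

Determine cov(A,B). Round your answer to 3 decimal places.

E[A] = -2,  E[B] = 1.5625
E[AB] = -2.75
cov(A,B) = E[AB] − E[A]E[B] = -2.75 − (-2)(1.5625) = 0.375

0.375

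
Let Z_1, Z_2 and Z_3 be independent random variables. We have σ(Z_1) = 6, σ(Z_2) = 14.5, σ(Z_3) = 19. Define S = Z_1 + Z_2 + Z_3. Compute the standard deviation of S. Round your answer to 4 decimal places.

24.6424

Var(Z_1) = 36, Var(Z_2) = 210.25, Var(Z_3) = 361
By independence, Var(S) = (1)²Var(Z_1) + (1)²Var(Z_2) + (1)²Var(Z_3)
= (1)²·36 + (1)²·210.25 + (1)²·361 = 607.25
σ(S) = √607.25 ≈ 24.6424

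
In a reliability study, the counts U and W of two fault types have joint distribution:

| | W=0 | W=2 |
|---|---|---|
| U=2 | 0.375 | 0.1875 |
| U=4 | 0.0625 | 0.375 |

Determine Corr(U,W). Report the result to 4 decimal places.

0.5238

E[U] = 2.875,  E[W] = 1.125
E[UW] = 3.75
Cov(U,W) = E[UW] − E[U]E[W] = 3.75 − (2.875)(1.125) = 0.515625
var(U) = 0.984375,  var(W) = 0.984375
ρ = 0.515625 / √(0.984375·0.984375) ≈ 0.5238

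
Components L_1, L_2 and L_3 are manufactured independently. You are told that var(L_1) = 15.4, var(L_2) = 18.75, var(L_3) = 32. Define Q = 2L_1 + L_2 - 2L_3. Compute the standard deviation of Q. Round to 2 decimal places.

By independence, var(Q) = (2)²var(L_1) + (1)²var(L_2) + (-2)²var(L_3)
= (2)²·15.4 + (1)²·18.75 + (-2)²·32 = 208.35
σ(Q) = √208.35 ≈ 14.43

14.43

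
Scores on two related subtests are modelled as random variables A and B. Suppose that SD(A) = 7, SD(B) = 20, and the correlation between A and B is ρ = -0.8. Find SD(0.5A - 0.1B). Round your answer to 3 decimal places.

5.239

var(A) = (7)² = 49;  var(B) = (20)² = 400
Cov(A,B) = ρ·SD(A)·SD(B) = -0.8·7·20 = -112
var(0.5A - 0.1B) = (0.5)²·var(A) + (-0.1)²·var(B) + 2·(0.5)·(-0.1)·Cov(A,B)
= 0.25·49 + 0.01·400 + -0.1·-112 = 27.45
SD(0.5A - 0.1B) = √27.45 ≈ 5.239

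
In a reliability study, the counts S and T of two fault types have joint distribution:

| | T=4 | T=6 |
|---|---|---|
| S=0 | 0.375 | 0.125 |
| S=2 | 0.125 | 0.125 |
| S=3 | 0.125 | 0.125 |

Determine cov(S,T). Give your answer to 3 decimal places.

E[S] = 1.25,  E[T] = 4.75
E[ST] = 6.25
cov(S,T) = E[ST] − E[S]E[T] = 6.25 − (1.25)(4.75) = 0.3125

0.313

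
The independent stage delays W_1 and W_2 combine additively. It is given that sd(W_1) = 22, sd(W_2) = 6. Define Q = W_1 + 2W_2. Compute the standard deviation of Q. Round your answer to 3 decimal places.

V(W_1) = 484, V(W_2) = 36
By independence, V(Q) = (1)²V(W_1) + (2)²V(W_2)
= (1)²·484 + (2)²·36 = 628
sd(Q) = √628 ≈ 25.060

25.060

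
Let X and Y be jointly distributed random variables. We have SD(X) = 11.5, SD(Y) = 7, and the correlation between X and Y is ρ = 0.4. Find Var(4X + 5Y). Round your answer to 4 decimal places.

Var(X) = (11.5)² = 132.25;  Var(Y) = (7)² = 49
Cov(X,Y) = ρ·SD(X)·SD(Y) = 0.4·11.5·7 = 32.2
Var(4X + 5Y) = (4)²·Var(X) + (5)²·Var(Y) + 2·(4)·(5)·Cov(X,Y)
= 16·132.25 + 25·49 + 40·32.2 = 4629

4629.0000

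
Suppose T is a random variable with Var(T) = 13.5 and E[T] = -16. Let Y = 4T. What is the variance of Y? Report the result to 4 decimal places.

216.0000

Var(4T) = (4)²·Var(T) = 16·13.5 = 216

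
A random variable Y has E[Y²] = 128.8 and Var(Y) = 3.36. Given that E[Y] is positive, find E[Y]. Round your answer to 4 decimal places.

11.2000

(E[Y])² = E[Y²] − Var(Y) = 128.8 − 3.36 = 125.44
E[Y] = √125.44 = 11.2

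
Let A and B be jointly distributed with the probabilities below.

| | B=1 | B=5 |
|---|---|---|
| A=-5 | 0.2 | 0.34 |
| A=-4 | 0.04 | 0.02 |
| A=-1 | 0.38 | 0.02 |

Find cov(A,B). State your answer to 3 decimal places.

-2.123

E[A] = -3.34,  E[B] = 2.52
E[AB] = -10.54
cov(A,B) = E[AB] − E[A]E[B] = -10.54 − (-3.34)(2.52) = -2.1232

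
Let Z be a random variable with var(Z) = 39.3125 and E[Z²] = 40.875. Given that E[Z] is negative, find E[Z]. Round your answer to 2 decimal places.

-1.25

(E[Z])² = E[Z²] − var(Z) = 40.875 − 39.3125 = 1.5625
E[Z] = −√1.5625 = -1.25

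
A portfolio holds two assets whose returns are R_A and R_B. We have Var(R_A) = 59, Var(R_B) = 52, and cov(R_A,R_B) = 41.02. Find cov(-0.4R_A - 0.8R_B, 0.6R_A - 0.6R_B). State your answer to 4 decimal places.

0.9552

cov(-0.4R_A - 0.8R_B, 0.6R_A - 0.6R_B) = (-0.4)(0.6)Var(R_A) + (-0.8)(-0.6)Var(R_B) + [(-0.4)(-0.6) + (-0.8)(0.6)]cov(R_A,R_B)
= -0.24·59 + 0.48·52 + -0.24·41.02 = 0.9552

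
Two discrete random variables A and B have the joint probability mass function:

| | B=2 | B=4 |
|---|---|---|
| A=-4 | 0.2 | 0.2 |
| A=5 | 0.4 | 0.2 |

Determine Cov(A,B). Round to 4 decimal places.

-0.7200

E[A] = 1.4,  E[B] = 2.8
E[AB] = 3.2
Cov(A,B) = E[AB] − E[A]E[B] = 3.2 − (1.4)(2.8) = -0.72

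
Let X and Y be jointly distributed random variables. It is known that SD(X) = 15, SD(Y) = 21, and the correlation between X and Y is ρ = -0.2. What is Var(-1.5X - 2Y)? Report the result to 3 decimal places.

1892.250

Var(X) = (15)² = 225;  Var(Y) = (21)² = 441
Cov(X,Y) = ρ·SD(X)·SD(Y) = -0.2·15·21 = -63
Var(-1.5X - 2Y) = (-1.5)²·Var(X) + (-2)²·Var(Y) + 2·(-1.5)·(-2)·Cov(X,Y)
= 2.25·225 + 4·441 + 6·-63 = 1892.25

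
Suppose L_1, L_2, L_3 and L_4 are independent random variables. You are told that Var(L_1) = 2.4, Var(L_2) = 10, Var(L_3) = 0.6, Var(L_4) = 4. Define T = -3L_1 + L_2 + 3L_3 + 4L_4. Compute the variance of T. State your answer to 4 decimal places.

101.0000

By independence, Var(T) = (-3)²Var(L_1) + (1)²Var(L_2) + (3)²Var(L_3) + (4)²Var(L_4)
= (-3)²·2.4 + (1)²·10 + (3)²·0.6 + (4)²·4 = 101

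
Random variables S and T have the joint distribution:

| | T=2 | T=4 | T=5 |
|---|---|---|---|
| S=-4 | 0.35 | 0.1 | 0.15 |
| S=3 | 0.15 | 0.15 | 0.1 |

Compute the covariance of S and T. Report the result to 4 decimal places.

E[S] = -1.2,  E[T] = 3.25
E[ST] = -3.2
Cov(S,T) = E[ST] − E[S]E[T] = -3.2 − (-1.2)(3.25) = 0.7

0.7000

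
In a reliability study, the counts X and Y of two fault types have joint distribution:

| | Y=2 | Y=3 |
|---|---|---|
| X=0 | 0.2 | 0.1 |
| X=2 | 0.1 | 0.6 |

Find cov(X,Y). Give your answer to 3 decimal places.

E[X] = 1.4,  E[Y] = 2.7
E[XY] = 4
cov(X,Y) = E[XY] − E[X]E[Y] = 4 − (1.4)(2.7) = 0.22

0.220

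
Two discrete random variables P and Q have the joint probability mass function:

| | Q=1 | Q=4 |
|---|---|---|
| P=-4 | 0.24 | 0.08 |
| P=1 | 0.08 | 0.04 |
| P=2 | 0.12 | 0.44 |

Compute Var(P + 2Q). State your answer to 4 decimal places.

E[P] = -0.04,  E[Q] = 2.68,  E[PQ] = 1.76
Var(P) = 7.48 − (-0.04)² = 7.4784;  Var(Q) = 9.4 − (2.68)² = 2.2176
Cov(P,Q) = 1.76 − (-0.04)(2.68) = 1.8672
Var(P + 2Q) = (1)²·7.4784 + (2)²·2.2176 + 2·(1)·(2)·1.8672 = 23.8176

23.8176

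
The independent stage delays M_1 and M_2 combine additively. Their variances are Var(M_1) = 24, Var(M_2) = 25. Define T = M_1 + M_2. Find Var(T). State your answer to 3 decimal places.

By independence, Var(T) = (1)²Var(M_1) + (1)²Var(M_2)
= (1)²·24 + (1)²·25 = 49

49.000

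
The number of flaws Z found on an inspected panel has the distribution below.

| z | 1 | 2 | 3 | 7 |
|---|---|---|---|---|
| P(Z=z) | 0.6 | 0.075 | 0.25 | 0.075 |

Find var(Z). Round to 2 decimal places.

E[Z] = (1)(0.6) + (2)(0.075) + (3)(0.25) + (7)(0.075) = 2.025
E[Z²] = (1)²(0.6) + (2)²(0.075) + (3)²(0.25) + (7)²(0.075) = 6.825
var(Z) = E[Z²] − (E[Z])² = 6.825 − (2.025)² = 2.724375

2.72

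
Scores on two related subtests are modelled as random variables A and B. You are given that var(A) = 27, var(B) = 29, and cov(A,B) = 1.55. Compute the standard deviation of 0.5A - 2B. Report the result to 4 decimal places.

10.9385

var(0.5A - 2B) = (0.5)²·var(A) + (-2)²·var(B) + 2·(0.5)·(-2)·cov(A,B)
= 0.25·27 + 4·29 + -2·1.55 = 119.65
SD(0.5A - 2B) = √119.65 ≈ 10.9385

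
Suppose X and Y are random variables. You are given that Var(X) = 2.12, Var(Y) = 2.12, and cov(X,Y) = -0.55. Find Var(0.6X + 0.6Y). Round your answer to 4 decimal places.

1.1304

Var(0.6X + 0.6Y) = (0.6)²·Var(X) + (0.6)²·Var(Y) + 2·(0.6)·(0.6)·cov(X,Y)
= 0.36·2.12 + 0.36·2.12 + 0.72·-0.55 = 1.1304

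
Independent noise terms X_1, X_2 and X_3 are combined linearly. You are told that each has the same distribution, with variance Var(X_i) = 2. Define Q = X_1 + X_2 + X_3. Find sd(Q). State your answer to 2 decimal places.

2.45

By independence, Var(Q) = (1)²Var(X_1) + (1)²Var(X_2) + (1)²Var(X_3)
= (1)²·2 + (1)²·2 + (1)²·2 = 6
sd(Q) = √6 ≈ 2.45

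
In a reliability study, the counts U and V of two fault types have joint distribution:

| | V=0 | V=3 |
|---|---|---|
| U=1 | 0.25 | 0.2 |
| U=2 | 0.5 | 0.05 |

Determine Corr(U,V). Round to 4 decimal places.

E[U] = 1.55,  E[V] = 0.75
E[UV] = 0.9
cov(U,V) = E[UV] − E[U]E[V] = 0.9 − (1.55)(0.75) = -0.2625
Var(U) = 0.2475,  Var(V) = 1.6875
ρ = -0.2625 / √(0.2475·1.6875) ≈ -0.4062

-0.4062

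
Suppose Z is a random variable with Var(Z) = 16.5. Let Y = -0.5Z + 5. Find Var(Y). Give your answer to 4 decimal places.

4.1250

Var(-0.5Z + 5) = (-0.5)²·Var(Z) = 0.25·16.5 = 4.125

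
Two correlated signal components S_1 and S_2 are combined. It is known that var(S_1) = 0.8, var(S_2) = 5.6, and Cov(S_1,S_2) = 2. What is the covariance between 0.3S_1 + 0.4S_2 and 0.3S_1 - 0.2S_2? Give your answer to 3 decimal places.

Cov(0.3S_1 + 0.4S_2, 0.3S_1 - 0.2S_2) = (0.3)(0.3)var(S_1) + (0.4)(-0.2)var(S_2) + [(0.3)(-0.2) + (0.4)(0.3)]Cov(S_1,S_2)
= 0.09·0.8 + -0.08·5.6 + 0.06·2 = -0.256

-0.256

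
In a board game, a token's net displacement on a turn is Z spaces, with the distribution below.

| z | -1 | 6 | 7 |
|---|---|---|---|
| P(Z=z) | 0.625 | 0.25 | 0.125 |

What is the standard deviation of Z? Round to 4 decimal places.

3.5620

E[Z] = (-1)(0.625) + (6)(0.25) + (7)(0.125) = 1.75
E[Z²] = (-1)²(0.625) + (6)²(0.25) + (7)²(0.125) = 15.75
V(Z) = E[Z²] − (E[Z])² = 15.75 − (1.75)² = 12.6875
SD(Z) = √12.6875 ≈ 3.5620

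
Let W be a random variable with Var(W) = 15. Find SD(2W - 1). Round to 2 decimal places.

Var(2W - 1) = (2)²·15 = 60
SD(2W - 1) = √60 ≈ 7.75

7.75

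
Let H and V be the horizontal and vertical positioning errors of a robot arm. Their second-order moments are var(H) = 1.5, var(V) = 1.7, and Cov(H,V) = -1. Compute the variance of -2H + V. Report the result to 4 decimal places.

11.7000

var(-2H + V) = (-2)²·var(H) + (1)²·var(V) + 2·(-2)·(1)·Cov(H,V)
= 4·1.5 + 1·1.7 + -4·-1 = 11.7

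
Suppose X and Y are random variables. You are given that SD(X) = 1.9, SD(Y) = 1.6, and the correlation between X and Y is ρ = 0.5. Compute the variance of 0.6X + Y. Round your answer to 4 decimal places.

Var(X) = (1.9)² = 3.61;  Var(Y) = (1.6)² = 2.56
Cov(X,Y) = ρ·SD(X)·SD(Y) = 0.5·1.9·1.6 = 1.52
Var(0.6X + Y) = (0.6)²·Var(X) + (1)²·Var(Y) + 2·(0.6)·(1)·Cov(X,Y)
= 0.36·3.61 + 1·2.56 + 1.2·1.52 = 5.6836

5.6836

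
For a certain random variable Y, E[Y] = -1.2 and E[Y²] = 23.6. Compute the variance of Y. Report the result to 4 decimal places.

Var(Y) = 23.6 − (-1.2)² = 22.16

22.1600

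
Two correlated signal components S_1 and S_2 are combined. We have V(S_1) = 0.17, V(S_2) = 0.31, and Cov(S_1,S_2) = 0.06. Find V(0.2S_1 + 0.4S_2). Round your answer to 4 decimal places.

0.0660

V(0.2S_1 + 0.4S_2) = (0.2)²·V(S_1) + (0.4)²·V(S_2) + 2·(0.2)·(0.4)·Cov(S_1,S_2)
= 0.04·0.17 + 0.16·0.31 + 0.16·0.06 = 0.066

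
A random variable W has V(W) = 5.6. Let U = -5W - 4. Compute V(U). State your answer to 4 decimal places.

140.0000

V(-5W - 4) = (-5)²·V(W) = 25·5.6 = 140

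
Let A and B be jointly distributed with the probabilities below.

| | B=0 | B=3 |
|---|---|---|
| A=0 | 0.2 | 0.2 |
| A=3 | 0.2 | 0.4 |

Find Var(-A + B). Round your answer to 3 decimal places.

E[A] = 1.8,  E[B] = 1.8,  E[AB] = 3.6
Var(A) = 5.4 − (1.8)² = 2.16;  Var(B) = 5.4 − (1.8)² = 2.16
cov(A,B) = 3.6 − (1.8)(1.8) = 0.36
Var(-A + B) = (-1)²·2.16 + (1)²·2.16 + 2·(-1)·(1)·0.36 = 3.6

3.600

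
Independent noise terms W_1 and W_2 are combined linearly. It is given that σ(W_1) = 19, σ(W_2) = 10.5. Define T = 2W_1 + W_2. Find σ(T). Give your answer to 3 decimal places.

39.424

Var(W_1) = 361, Var(W_2) = 110.25
By independence, Var(T) = (2)²Var(W_1) + (1)²Var(W_2)
= (2)²·361 + (1)²·110.25 = 1554.25
σ(T) = √1554.25 ≈ 39.424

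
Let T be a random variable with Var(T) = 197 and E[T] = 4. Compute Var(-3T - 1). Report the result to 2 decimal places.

Var(-3T - 1) = (-3)²·Var(T) = 9·197 = 1773

1773.00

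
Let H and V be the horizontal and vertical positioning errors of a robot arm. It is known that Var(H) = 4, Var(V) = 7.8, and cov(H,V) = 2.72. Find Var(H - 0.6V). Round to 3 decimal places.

Var(H - 0.6V) = (1)²·Var(H) + (-0.6)²·Var(V) + 2·(1)·(-0.6)·cov(H,V)
= 1·4 + 0.36·7.8 + -1.2·2.72 = 3.544

3.544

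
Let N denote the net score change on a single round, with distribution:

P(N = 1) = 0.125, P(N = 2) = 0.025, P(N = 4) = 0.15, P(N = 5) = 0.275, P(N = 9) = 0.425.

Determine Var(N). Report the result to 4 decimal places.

8.2244

E[N] = (1)(0.125) + (2)(0.025) + (4)(0.15) + (5)(0.275) + (9)(0.425) = 5.975
E[N²] = (1)²(0.125) + (2)²(0.025) + (4)²(0.15) + (5)²(0.275) + (9)²(0.425) = 43.925
Var(N) = E[N²] − (E[N])² = 43.925 − (5.975)² = 8.224375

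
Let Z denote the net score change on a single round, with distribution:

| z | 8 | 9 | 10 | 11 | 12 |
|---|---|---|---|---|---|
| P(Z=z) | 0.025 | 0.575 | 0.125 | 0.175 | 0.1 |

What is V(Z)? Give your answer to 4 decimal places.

1.1875

E[Z] = (8)(0.025) + (9)(0.575) + (10)(0.125) + (11)(0.175) + (12)(0.1) = 9.75
E[Z²] = (8)²(0.025) + (9)²(0.575) + (10)²(0.125) + (11)²(0.175) + (12)²(0.1) = 96.25
V(Z) = E[Z²] − (E[Z])² = 96.25 − (9.75)² = 1.1875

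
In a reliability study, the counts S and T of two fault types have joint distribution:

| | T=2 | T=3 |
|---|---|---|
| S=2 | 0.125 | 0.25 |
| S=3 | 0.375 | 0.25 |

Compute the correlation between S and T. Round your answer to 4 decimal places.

E[S] = 2.625,  E[T] = 2.5
E[ST] = 6.5
Cov(S,T) = E[ST] − E[S]E[T] = 6.5 − (2.625)(2.5) = -0.0625
V(S) = 0.234375,  V(T) = 0.25
ρ = -0.0625 / √(0.234375·0.25) ≈ -0.2582

-0.2582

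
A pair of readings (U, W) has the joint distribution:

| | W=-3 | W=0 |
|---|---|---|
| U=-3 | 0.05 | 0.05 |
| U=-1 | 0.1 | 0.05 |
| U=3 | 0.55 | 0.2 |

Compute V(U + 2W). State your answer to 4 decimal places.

10.4400

E[U] = 1.8,  E[W] = -2.1,  E[UW] = -4.2
V(U) = 7.8 − (1.8)² = 4.56;  V(W) = 6.3 − (-2.1)² = 1.89
cov(U,W) = -4.2 − (1.8)(-2.1) = -0.42
V(U + 2W) = (1)²·4.56 + (2)²·1.89 + 2·(1)·(2)·-0.42 = 10.44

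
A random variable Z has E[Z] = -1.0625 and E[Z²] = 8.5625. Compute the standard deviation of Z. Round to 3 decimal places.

var(Z) = 8.5625 − (-1.0625)² = 7.43359375
SD(Z) = √7.43359375 ≈ 2.726

2.726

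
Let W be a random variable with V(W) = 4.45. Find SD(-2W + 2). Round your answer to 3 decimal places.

V(-2W + 2) = (-2)²·4.45 = 17.8
SD(-2W + 2) = √17.8 ≈ 4.219

4.219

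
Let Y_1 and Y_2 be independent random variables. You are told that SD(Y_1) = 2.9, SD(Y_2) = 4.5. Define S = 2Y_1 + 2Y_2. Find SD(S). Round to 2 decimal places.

Var(Y_1) = 8.41, Var(Y_2) = 20.25
By independence, Var(S) = (2)²Var(Y_1) + (2)²Var(Y_2)
= (2)²·8.41 + (2)²·20.25 = 114.64
SD(S) = √114.64 ≈ 10.71

10.71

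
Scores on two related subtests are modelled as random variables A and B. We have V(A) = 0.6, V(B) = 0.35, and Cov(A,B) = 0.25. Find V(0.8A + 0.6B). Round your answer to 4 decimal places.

0.7500

V(0.8A + 0.6B) = (0.8)²·V(A) + (0.6)²·V(B) + 2·(0.8)·(0.6)·Cov(A,B)
= 0.64·0.6 + 0.36·0.35 + 0.96·0.25 = 0.75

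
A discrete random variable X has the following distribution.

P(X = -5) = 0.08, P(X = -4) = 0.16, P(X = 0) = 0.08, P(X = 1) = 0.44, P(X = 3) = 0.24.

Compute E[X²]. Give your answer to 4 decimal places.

E[X²] = (-5)²(0.08) + (-4)²(0.16) + (0)²(0.08) + (1)²(0.44) + (3)²(0.24) = 7.16

7.1600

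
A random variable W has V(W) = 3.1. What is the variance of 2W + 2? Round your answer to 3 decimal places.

12.400

V(2W + 2) = (2)²·V(W) = 4·3.1 = 12.4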